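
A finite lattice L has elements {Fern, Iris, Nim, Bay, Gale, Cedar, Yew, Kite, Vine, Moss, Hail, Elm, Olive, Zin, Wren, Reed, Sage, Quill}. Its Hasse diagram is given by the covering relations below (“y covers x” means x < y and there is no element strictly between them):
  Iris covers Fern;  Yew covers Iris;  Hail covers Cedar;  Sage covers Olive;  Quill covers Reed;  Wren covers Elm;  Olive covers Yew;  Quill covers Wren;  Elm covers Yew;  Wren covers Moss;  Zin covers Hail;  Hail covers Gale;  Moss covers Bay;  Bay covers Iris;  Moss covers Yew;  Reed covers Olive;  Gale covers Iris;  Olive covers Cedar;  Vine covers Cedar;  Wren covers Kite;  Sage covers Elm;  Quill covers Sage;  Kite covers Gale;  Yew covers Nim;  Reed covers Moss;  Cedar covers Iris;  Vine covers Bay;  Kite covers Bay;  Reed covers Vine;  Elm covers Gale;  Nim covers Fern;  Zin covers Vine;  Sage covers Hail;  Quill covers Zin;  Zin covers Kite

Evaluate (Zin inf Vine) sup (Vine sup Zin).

Zin ∧ Vine = Vine
Vine ∨ Zin = Zin
Vine ∨ Zin = Zin

Zin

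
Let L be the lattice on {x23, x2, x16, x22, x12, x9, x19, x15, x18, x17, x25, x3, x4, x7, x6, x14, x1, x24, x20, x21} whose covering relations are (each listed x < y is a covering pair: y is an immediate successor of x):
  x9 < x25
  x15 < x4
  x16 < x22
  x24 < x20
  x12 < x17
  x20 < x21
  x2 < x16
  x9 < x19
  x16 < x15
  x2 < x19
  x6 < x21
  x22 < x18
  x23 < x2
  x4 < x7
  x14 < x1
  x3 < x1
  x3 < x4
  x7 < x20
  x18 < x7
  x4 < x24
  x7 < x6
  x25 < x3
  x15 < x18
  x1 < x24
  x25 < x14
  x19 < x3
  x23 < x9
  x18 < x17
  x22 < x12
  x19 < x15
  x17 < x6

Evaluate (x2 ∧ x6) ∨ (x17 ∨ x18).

x2 ∧ x6 = x2
x17 ∨ x18 = x17
x2 ∨ x17 = x17

x17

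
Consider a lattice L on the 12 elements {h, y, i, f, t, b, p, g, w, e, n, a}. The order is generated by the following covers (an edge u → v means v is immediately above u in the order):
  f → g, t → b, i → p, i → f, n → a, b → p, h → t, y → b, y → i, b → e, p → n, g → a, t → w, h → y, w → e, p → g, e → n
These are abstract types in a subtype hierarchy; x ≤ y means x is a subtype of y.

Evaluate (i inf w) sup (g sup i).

g

i ∧ w = h
g ∨ i = g
h ∨ g = g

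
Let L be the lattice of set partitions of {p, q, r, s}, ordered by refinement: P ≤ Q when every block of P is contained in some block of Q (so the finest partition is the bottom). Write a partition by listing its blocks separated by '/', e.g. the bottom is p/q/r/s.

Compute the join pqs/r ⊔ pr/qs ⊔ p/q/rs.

pqrs

The join of pqs/r, pr/qs, p/q/rs merges any blocks that overlap across the partitions, giving pqrs.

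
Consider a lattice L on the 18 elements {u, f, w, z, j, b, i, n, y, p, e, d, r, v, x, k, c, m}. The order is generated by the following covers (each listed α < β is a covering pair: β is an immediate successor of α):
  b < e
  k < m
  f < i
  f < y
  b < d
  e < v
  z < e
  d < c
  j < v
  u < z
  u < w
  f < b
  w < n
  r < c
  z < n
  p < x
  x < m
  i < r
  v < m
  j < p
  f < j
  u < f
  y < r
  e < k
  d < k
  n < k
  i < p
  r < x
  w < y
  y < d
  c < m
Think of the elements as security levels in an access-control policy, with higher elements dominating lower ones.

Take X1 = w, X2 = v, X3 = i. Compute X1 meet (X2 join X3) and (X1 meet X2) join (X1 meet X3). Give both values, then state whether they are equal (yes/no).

w; u; no

X2 join X3 = m, so X1 meet (X2 join X3) = w meet m = w.
X1 meet X2 = u and X1 meet X3 = u, so (X1 meet X2) join (X1 meet X3) = u join u = u.
Equal: no.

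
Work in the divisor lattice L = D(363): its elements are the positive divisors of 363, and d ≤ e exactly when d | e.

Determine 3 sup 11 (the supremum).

In the divisibility order, the join is the least common multiple: lcm(3, 11) = 33.

33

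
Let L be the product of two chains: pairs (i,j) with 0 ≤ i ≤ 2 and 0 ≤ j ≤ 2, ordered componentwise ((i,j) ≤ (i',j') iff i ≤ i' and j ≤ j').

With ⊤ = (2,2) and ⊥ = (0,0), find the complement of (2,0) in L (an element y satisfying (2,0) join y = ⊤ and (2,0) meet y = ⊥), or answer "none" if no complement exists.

(0,2)

Need y with (2,0) ∨ y = (2,2) and (2,0) ∧ y = (0,0).
Checking each element gives: (0,2).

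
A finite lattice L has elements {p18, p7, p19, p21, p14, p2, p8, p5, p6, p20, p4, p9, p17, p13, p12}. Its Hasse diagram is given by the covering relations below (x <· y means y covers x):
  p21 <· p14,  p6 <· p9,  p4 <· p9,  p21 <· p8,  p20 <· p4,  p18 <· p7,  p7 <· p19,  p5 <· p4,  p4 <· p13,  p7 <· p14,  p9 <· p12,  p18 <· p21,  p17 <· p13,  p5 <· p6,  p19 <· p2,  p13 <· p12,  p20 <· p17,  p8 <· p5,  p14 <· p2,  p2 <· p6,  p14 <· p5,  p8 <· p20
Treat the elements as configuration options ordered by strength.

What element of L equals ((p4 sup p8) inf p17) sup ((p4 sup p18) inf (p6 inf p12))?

p4

p4 ∨ p8 = p4
p4 ∧ p17 = p20
p4 ∨ p18 = p4
p6 ∧ p12 = p6
p4 ∧ p6 = p5
p20 ∨ p5 = p4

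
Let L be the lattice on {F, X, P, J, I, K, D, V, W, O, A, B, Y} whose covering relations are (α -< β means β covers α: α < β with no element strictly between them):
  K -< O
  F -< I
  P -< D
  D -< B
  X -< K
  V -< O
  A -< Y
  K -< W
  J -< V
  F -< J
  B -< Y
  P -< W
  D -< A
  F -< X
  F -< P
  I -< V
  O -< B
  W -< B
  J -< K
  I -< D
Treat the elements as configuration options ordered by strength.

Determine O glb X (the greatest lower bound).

X

Common lower bounds of {O, X}: F, X.
The greatest among these is X.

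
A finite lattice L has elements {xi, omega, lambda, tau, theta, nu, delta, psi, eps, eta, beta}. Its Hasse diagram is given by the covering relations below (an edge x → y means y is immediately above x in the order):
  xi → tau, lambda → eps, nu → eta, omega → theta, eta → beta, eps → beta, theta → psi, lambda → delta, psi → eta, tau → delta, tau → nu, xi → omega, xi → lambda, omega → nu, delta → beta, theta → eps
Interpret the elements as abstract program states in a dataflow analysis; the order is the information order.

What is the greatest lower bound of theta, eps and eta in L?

theta

Common lower bounds of {theta, eps, eta}: omega, theta, xi.
The greatest among these is theta.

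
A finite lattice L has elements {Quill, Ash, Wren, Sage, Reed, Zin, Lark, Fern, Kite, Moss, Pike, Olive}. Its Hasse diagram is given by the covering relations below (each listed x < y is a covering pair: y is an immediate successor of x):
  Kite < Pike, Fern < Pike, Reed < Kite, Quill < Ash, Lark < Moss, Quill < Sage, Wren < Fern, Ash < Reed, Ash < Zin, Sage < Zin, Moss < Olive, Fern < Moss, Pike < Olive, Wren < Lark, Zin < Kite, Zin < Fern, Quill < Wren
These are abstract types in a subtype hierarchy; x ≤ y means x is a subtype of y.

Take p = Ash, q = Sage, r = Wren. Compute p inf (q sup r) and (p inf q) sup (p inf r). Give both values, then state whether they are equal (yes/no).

Ash; Quill; no

q sup r = Fern, so p inf (q sup r) = Ash inf Fern = Ash.
p inf q = Quill and p inf r = Quill, so (p inf q) sup (p inf r) = Quill sup Quill = Quill.
Equal: no.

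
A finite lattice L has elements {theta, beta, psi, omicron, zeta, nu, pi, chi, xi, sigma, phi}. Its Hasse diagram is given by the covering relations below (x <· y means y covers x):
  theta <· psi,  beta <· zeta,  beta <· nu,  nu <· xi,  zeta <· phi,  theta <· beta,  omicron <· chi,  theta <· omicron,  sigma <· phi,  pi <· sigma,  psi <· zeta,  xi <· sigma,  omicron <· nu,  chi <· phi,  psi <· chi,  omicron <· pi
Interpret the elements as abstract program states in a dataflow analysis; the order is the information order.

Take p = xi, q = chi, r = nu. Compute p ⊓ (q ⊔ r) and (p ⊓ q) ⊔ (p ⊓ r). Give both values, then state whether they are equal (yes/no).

xi; nu; no

q ⊔ r = phi, so p ⊓ (q ⊔ r) = xi ⊓ phi = xi.
p ⊓ q = omicron and p ⊓ r = nu, so (p ⊓ q) ⊔ (p ⊓ r) = omicron ⊔ nu = nu.
Equal: no.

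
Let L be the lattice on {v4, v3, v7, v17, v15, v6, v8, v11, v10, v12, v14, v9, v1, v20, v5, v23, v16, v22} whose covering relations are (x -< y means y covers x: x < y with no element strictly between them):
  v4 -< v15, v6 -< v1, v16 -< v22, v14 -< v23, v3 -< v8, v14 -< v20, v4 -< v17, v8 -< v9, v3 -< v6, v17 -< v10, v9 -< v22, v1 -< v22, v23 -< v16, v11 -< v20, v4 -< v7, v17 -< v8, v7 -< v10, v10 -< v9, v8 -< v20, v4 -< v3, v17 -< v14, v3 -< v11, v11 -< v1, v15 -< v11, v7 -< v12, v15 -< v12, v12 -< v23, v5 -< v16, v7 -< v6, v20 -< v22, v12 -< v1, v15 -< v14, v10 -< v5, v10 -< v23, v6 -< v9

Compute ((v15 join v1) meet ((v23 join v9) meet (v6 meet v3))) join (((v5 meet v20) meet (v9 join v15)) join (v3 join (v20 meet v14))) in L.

v20

v15 ∨ v1 = v1
v23 ∨ v9 = v22
v6 ∧ v3 = v3
v22 ∧ v3 = v3
v1 ∧ v3 = v3
v5 ∧ v20 = v17
v9 ∨ v15 = v22
v17 ∧ v22 = v17
v20 ∧ v14 = v14
v3 ∨ v14 = v20
v17 ∨ v20 = v20
v3 ∨ v20 = v20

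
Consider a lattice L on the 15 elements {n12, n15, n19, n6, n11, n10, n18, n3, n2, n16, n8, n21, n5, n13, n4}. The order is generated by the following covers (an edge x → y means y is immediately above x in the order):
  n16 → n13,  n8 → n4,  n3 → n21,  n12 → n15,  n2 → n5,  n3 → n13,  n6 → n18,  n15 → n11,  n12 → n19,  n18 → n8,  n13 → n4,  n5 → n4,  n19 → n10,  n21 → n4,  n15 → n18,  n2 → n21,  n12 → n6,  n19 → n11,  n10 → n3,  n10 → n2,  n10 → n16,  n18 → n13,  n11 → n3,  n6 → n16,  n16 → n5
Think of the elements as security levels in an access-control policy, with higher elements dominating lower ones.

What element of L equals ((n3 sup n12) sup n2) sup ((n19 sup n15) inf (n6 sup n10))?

n21

n3 ∨ n12 = n3
n3 ∨ n2 = n21
n19 ∨ n15 = n11
n6 ∨ n10 = n16
n11 ∧ n16 = n19
n21 ∨ n19 = n21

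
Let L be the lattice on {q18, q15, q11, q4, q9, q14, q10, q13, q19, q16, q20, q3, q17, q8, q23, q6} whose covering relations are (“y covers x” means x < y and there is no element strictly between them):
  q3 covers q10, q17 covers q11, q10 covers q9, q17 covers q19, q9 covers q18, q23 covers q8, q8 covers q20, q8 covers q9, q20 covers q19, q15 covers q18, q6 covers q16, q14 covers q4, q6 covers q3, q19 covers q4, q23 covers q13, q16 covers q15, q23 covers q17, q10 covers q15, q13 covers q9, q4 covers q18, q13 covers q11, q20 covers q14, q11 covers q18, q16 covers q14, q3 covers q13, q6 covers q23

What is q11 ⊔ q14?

q23

Common upper bounds of {q11, q14}: q23, q6.
The least among these is q23.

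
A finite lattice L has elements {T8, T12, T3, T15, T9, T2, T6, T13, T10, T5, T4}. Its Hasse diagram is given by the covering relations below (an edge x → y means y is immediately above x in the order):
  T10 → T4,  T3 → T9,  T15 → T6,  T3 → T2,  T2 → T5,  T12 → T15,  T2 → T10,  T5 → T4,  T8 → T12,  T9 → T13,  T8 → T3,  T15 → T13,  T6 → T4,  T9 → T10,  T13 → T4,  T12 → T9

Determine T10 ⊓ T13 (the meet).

Common lower bounds of {T10, T13}: T12, T3, T8, T9.
The greatest among these is T9.

T9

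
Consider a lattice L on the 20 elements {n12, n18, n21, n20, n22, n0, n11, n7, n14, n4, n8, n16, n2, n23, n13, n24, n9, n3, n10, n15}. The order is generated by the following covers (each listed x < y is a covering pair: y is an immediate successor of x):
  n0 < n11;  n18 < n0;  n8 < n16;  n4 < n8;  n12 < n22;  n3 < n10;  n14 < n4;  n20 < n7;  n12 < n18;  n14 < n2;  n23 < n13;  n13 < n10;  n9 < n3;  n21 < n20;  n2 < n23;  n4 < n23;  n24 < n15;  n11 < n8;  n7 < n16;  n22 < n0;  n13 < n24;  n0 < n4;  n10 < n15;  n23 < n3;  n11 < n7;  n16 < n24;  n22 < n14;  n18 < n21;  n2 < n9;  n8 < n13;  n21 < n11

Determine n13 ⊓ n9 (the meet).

n2

Common lower bounds of {n13, n9}: n12, n14, n2, n22.
The greatest among these is n2.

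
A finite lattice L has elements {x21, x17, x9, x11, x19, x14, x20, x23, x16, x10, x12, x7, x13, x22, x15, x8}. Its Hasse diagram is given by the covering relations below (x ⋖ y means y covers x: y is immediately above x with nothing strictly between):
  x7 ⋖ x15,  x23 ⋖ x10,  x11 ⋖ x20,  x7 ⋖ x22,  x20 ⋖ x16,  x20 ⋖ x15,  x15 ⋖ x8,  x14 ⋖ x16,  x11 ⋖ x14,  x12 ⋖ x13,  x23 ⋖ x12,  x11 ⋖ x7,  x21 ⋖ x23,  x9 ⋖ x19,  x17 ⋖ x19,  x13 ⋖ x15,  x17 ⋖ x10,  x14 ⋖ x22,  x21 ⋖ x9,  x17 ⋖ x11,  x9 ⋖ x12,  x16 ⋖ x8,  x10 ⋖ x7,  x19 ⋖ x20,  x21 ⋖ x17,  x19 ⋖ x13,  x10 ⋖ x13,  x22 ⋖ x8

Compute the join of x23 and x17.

x10

Common upper bounds of {x23, x17}: x10, x13, x15, x22, x7, x8.
The least among these is x10.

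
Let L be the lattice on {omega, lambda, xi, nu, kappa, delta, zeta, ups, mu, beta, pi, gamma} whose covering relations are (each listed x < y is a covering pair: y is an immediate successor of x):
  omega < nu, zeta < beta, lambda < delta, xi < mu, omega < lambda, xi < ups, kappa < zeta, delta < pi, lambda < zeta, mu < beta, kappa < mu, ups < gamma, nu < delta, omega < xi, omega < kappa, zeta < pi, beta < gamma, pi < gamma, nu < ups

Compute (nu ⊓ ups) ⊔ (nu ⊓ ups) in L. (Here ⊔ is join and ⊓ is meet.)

nu

nu ∧ ups = nu
nu ∧ ups = nu
nu ∨ nu = nu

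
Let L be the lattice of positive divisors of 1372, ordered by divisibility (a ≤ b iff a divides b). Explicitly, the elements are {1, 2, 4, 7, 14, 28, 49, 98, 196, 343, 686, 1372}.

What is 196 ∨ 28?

Common upper bounds of {196, 28}: 1372, 196.
The least among these is 196.

196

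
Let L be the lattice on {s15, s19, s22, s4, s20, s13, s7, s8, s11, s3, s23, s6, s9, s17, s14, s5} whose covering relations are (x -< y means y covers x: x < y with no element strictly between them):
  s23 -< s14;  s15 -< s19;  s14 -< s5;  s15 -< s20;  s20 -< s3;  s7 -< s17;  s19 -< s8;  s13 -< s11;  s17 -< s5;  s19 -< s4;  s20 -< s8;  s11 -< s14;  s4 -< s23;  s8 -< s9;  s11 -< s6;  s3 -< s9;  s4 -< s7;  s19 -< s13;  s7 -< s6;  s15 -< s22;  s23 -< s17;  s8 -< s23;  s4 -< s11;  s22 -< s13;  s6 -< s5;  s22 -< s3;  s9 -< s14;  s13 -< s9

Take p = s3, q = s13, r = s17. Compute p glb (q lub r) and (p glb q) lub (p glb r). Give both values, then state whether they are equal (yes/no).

q lub r = s5, so p glb (q lub r) = s3 glb s5 = s3.
p glb q = s22 and p glb r = s20, so (p glb q) lub (p glb r) = s22 lub s20 = s3.
Equal: yes.

s3; s3; yes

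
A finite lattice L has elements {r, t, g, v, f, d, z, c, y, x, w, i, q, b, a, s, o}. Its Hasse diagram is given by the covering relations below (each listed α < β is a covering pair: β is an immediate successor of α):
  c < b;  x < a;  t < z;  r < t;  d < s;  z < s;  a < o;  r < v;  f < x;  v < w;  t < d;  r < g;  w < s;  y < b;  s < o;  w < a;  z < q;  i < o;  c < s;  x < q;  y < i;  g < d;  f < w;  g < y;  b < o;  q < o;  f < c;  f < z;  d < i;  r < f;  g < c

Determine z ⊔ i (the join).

Common upper bounds of {z, i}: o.
The least among these is o.

o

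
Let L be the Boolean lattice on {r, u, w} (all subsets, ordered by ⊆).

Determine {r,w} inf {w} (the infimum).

{w}

Under ⊆, meet is intersection: {r,w} ∩ {w} = {w}.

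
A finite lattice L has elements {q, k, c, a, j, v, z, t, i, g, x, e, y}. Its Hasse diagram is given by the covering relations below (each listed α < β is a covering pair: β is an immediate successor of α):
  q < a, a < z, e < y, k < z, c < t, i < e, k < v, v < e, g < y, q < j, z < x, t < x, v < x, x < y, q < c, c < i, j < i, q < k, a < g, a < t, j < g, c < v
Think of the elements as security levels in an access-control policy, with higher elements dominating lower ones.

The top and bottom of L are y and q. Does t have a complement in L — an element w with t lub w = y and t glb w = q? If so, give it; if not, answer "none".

Need w with t ∨ w = y and t ∧ w = q.
Checking each element gives: j.

j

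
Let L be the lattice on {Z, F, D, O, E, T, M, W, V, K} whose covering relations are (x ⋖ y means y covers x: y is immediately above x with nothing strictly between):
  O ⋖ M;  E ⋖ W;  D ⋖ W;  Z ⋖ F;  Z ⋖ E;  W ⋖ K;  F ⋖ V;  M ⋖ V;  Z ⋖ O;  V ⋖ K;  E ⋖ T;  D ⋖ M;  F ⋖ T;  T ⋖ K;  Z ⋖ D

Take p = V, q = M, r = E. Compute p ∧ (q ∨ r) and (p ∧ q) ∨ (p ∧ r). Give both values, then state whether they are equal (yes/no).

V; M; no

q ∨ r = K, so p ∧ (q ∨ r) = V ∧ K = V.
p ∧ q = M and p ∧ r = Z, so (p ∧ q) ∨ (p ∧ r) = M ∨ Z = M.
Equal: no.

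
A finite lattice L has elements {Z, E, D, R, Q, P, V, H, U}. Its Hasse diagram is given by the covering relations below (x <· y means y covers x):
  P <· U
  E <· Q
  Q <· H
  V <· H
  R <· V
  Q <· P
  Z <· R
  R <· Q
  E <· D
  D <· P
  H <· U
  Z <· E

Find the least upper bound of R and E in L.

Common upper bounds of {R, E}: H, P, Q, U.
The least among these is Q.

Q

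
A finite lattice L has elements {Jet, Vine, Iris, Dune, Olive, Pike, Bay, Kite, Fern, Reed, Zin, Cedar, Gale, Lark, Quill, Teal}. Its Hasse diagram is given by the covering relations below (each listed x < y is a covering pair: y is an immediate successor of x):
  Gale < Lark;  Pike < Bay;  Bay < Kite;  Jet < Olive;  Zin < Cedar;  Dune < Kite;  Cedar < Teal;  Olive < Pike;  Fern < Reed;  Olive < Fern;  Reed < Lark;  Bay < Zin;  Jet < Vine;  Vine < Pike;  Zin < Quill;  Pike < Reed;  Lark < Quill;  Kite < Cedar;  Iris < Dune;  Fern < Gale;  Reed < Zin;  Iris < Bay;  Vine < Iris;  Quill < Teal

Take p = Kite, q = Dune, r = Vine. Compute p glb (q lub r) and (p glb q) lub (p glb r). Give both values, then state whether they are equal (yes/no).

q lub r = Dune, so p glb (q lub r) = Kite glb Dune = Dune.
p glb q = Dune and p glb r = Vine, so (p glb q) lub (p glb r) = Dune lub Vine = Dune.
Equal: yes.

Dune; Dune; yes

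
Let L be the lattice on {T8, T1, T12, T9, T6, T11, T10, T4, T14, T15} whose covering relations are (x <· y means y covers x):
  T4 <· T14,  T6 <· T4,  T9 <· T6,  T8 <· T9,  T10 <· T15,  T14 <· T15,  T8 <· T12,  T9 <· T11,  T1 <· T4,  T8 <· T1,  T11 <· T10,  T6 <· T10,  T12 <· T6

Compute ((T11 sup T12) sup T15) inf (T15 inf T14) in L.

T14

T11 ∨ T12 = T10
T10 ∨ T15 = T15
T15 ∧ T14 = T14
T15 ∧ T14 = T14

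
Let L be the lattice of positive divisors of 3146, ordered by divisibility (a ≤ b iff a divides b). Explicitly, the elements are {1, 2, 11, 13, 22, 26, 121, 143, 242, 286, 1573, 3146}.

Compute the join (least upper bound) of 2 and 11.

Common upper bounds of {2, 11}: 22, 242, 286, 3146.
The least among these is 22.

22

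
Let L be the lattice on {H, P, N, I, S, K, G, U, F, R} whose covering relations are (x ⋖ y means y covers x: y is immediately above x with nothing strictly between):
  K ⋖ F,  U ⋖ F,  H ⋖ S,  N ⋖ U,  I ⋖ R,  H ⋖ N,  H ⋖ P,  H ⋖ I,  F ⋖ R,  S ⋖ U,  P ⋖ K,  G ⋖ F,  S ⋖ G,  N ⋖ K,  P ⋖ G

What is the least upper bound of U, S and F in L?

Common upper bounds of {U, S, F}: F, R.
The least among these is F.

F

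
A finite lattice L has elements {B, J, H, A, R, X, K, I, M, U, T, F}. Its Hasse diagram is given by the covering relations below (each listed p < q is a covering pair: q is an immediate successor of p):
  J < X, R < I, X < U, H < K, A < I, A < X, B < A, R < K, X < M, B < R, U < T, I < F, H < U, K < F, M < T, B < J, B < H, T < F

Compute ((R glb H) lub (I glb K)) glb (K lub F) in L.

R ∧ H = B
I ∧ K = R
B ∨ R = R
K ∨ F = F
R ∧ F = R

R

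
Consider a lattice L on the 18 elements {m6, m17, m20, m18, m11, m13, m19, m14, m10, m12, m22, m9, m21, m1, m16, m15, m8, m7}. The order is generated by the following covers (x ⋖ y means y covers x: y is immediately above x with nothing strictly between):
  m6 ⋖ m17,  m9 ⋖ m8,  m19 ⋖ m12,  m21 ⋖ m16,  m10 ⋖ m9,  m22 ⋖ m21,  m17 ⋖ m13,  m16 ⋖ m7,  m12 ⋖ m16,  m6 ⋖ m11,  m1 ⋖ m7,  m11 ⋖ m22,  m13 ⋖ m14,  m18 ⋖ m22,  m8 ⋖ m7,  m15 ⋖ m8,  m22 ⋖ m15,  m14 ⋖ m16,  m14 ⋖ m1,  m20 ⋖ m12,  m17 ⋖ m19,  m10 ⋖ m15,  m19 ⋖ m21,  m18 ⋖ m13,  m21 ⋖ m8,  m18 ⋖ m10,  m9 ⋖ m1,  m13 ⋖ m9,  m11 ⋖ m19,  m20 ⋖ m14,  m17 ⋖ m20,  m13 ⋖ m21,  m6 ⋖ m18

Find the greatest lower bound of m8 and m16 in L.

m21

Common lower bounds of {m8, m16}: m11, m13, m17, m18, m19, m21, m22, m6.
The greatest among these is m21.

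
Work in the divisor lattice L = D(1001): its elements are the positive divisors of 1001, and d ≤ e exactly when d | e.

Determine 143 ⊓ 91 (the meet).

13

In the divisibility order, the meet is the greatest common divisor: gcd(143, 91) = 13.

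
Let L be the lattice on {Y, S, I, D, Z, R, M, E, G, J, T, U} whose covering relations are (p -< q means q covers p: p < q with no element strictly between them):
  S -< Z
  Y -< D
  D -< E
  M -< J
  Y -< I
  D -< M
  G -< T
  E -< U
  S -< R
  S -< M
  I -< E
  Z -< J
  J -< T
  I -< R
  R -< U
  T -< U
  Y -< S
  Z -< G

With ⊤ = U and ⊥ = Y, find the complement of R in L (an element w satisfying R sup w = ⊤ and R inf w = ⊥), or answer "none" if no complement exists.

Need w with R ∨ w = U and R ∧ w = Y.
Checking each element gives: D.

D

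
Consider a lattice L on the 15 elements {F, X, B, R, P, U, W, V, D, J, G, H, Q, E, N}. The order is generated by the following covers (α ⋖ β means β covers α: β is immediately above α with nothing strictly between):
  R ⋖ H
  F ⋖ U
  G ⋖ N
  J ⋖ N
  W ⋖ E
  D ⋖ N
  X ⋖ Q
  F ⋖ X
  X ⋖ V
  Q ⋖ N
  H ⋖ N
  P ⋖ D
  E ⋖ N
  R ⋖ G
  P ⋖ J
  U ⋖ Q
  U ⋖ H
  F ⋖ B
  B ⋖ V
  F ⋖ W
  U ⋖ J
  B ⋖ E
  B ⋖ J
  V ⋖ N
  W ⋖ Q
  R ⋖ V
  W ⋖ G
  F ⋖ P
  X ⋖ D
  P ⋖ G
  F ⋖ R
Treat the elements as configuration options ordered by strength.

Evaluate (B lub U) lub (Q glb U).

J

B ∨ U = J
Q ∧ U = U
J ∨ U = J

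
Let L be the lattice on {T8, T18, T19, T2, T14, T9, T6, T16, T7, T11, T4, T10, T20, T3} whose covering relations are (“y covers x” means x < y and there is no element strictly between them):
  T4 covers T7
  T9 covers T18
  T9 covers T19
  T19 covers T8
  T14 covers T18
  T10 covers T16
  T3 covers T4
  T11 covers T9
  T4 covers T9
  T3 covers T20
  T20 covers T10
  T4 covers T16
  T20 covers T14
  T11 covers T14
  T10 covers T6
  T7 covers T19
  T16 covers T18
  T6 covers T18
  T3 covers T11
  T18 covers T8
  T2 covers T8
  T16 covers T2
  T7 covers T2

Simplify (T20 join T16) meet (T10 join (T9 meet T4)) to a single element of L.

T20

T20 ∨ T16 = T20
T9 ∧ T4 = T9
T10 ∨ T9 = T3
T20 ∧ T3 = T20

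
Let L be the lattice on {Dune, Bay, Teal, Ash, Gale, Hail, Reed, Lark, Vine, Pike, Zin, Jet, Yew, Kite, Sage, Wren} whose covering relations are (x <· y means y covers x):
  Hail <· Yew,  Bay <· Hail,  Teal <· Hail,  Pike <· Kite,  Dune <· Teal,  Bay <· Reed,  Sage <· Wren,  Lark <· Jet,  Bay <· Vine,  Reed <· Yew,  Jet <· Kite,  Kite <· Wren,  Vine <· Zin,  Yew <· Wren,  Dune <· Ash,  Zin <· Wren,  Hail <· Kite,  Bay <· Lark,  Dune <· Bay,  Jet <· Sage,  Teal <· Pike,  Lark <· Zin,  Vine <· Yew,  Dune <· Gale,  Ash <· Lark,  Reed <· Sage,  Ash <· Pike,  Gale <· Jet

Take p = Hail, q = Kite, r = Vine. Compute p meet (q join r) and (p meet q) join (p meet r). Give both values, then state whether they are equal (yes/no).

Hail; Hail; yes

q join r = Wren, so p meet (q join r) = Hail meet Wren = Hail.
p meet q = Hail and p meet r = Bay, so (p meet q) join (p meet r) = Hail join Bay = Hail.
Equal: yes.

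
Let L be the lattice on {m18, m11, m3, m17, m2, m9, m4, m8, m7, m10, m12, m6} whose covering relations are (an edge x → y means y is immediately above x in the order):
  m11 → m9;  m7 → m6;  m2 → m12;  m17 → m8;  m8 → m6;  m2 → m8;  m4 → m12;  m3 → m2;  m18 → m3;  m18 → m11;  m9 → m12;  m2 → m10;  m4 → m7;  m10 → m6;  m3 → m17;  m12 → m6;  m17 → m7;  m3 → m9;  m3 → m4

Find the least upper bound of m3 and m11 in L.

m9

Common upper bounds of {m3, m11}: m12, m6, m9.
The least among these is m9.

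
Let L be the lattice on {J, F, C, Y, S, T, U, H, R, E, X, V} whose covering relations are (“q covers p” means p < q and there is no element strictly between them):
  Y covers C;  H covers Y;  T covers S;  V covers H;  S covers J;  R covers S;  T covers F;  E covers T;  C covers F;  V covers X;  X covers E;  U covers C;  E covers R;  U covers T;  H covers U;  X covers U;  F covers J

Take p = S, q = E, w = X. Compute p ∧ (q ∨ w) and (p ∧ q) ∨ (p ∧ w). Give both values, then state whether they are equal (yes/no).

S; S; yes

q ∨ w = X, so p ∧ (q ∨ w) = S ∧ X = S.
p ∧ q = S and p ∧ w = S, so (p ∧ q) ∨ (p ∧ w) = S ∨ S = S.
Equal: yes.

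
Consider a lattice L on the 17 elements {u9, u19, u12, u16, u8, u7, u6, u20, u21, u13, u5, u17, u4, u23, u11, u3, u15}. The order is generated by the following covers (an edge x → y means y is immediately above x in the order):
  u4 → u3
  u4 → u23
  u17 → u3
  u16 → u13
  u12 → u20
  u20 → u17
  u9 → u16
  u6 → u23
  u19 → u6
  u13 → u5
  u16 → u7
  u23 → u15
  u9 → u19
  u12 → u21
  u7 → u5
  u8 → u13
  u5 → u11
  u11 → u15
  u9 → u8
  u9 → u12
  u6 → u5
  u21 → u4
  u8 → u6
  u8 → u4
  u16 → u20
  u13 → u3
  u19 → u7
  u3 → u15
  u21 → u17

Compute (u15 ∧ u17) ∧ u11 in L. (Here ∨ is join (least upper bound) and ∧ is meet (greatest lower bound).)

u16

u15 ∧ u17 = u17
u17 ∧ u11 = u16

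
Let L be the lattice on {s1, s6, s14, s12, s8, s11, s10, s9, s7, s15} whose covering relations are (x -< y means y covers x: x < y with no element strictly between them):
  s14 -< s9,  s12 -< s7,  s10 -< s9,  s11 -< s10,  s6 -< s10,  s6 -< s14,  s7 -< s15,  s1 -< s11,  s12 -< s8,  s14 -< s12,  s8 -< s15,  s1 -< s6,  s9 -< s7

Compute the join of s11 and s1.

Common upper bounds of {s11, s1}: s10, s11, s15, s7, s9.
The least among these is s11.

s11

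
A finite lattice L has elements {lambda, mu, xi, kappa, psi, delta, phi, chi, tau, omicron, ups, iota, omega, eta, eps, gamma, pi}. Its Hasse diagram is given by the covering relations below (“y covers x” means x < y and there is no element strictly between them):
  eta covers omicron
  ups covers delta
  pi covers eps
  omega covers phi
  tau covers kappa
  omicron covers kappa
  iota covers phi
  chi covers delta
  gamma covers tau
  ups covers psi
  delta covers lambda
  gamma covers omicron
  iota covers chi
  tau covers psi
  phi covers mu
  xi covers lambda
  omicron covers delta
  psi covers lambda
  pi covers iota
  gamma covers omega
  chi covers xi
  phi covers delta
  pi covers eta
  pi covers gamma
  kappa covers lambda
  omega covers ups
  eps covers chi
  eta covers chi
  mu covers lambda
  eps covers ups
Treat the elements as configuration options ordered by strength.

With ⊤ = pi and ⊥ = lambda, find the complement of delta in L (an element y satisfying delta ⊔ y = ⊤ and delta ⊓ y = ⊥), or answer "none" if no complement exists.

For every candidate y, either delta ∨ y ≠ pi or delta ∧ y ≠ lambda; no complement exists.

none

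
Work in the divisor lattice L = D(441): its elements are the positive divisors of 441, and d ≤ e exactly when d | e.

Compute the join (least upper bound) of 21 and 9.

63

In the divisibility order, the join is the least common multiple: lcm(21, 9) = 63.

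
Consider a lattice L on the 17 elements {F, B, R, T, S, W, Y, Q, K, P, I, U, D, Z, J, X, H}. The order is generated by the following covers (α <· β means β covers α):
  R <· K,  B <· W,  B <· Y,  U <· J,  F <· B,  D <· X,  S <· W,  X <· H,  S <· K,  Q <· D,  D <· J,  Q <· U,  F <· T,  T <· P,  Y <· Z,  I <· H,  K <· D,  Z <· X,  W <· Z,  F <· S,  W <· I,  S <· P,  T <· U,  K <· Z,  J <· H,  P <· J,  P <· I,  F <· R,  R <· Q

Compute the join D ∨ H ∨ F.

H

Common upper bounds of {D, H, F}: H.
The least among these is H.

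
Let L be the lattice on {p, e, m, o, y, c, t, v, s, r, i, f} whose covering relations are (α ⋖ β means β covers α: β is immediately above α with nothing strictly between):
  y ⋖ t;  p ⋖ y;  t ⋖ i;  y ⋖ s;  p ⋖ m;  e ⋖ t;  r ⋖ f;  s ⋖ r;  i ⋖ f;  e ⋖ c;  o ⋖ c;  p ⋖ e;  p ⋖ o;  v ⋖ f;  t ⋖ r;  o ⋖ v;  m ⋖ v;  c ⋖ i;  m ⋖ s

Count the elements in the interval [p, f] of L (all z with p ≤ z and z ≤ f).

The interval [p, f] = {c, e, f, i, m, o, p, r, s, t, v, y}, which has 12 elements.

12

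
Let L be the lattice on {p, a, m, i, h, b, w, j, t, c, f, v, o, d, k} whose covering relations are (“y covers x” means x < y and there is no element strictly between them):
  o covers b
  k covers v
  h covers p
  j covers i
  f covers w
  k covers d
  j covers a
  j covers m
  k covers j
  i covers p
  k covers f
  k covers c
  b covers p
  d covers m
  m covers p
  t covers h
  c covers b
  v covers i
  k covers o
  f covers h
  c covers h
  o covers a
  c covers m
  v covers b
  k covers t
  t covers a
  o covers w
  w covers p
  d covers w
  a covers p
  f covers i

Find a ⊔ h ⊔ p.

t

Common upper bounds of {a, h, p}: k, t.
The least among these is t.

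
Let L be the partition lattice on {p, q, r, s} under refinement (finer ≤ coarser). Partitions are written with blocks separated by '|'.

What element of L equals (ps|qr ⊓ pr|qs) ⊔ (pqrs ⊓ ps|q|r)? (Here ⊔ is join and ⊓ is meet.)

ps|qr ∧ pr|qs = p|q|r|s
pqrs ∧ ps|q|r = ps|q|r
p|q|r|s ∨ ps|q|r = ps|q|r

ps|q|r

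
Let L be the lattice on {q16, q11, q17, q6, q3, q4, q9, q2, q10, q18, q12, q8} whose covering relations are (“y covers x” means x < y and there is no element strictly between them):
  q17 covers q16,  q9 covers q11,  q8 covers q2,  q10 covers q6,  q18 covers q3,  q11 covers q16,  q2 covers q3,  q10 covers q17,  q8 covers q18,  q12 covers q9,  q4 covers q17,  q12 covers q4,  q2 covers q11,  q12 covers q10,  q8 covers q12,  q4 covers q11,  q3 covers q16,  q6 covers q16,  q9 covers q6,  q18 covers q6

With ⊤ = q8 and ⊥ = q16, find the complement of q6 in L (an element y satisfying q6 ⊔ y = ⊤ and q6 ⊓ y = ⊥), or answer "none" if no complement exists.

Need y with q6 ∨ y = q8 and q6 ∧ y = q16.
Checking each element gives: q2.

q2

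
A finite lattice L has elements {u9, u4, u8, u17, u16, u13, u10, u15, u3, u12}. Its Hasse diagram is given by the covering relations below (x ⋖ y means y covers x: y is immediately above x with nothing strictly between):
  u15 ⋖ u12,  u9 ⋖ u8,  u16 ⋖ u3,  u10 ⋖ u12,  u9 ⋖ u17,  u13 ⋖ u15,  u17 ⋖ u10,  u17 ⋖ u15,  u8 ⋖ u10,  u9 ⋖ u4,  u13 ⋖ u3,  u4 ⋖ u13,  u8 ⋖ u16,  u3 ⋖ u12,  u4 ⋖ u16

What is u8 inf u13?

Common lower bounds of {u8, u13}: u9.
The greatest among these is u9.

u9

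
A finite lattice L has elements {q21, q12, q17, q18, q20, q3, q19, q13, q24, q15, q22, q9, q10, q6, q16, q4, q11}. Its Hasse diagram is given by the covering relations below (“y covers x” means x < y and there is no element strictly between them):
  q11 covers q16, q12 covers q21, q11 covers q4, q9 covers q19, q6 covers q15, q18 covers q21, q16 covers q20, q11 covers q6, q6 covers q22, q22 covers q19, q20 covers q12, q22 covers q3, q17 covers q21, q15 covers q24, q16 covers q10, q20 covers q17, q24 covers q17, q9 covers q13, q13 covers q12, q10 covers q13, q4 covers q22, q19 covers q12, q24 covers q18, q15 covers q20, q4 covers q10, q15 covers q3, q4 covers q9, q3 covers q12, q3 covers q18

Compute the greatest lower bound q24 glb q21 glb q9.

Common lower bounds of {q24, q21, q9}: q21.
The greatest among these is q21.

q21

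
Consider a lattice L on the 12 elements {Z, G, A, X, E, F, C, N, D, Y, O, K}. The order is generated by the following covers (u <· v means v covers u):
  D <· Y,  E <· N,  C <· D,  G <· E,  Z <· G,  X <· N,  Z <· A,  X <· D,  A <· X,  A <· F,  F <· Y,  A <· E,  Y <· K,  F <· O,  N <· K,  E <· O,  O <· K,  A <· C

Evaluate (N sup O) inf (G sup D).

N ∨ O = K
G ∨ D = K
K ∧ K = K

K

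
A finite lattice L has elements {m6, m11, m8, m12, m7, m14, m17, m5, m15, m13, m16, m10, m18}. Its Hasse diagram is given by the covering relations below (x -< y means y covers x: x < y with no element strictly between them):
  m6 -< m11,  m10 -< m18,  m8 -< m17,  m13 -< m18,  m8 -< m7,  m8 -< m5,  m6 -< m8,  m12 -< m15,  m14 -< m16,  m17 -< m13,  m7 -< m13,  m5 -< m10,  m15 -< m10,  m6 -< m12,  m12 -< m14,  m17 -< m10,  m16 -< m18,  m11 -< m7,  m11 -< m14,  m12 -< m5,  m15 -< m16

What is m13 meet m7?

m7

Common lower bounds of {m13, m7}: m11, m6, m7, m8.
The greatest among these is m7.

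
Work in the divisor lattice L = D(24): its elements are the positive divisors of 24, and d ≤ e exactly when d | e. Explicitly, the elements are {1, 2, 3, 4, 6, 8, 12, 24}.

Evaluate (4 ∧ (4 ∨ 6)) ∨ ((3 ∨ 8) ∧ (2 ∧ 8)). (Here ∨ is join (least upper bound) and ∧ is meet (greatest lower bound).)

4

4 ∨ 6 = 12
4 ∧ 12 = 4
3 ∨ 8 = 24
2 ∧ 8 = 2
24 ∧ 2 = 2
4 ∨ 2 = 4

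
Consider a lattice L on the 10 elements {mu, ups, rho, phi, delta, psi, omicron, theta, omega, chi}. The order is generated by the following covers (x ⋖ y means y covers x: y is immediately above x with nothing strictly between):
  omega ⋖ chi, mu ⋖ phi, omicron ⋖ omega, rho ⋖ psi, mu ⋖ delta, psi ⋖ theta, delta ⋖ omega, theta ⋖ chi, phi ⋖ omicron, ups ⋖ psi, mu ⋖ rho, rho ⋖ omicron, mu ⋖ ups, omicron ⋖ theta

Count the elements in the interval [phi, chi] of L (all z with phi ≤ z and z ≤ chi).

5

The interval [phi, chi] = {chi, omega, omicron, phi, theta}, which has 5 elements.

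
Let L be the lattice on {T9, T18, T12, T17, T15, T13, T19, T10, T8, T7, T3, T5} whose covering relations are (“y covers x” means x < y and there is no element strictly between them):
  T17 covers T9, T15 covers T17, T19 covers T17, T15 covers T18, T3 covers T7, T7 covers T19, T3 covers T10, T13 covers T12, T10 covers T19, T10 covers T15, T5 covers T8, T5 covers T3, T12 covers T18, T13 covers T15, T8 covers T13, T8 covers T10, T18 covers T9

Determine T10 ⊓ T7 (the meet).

T19

Common lower bounds of {T10, T7}: T17, T19, T9.
The greatest among these is T19.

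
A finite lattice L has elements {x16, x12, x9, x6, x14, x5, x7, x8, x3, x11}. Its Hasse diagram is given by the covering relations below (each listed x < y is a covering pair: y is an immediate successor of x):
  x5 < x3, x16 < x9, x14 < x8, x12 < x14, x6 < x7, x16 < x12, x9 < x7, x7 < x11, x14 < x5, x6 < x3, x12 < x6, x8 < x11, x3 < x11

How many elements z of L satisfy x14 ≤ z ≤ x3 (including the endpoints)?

The interval [x14, x3] = {x14, x3, x5}, which has 3 elements.

3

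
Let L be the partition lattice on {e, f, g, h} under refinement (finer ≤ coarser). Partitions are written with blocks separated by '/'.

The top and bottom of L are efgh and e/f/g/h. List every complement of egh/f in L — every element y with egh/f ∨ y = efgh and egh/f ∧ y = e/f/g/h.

Need y with egh/f ∨ y = efgh and egh/f ∧ y = e/f/g/h.
Checking each element gives: e/fg/h, e/fh/g, ef/g/h.

e/fg/h, e/fh/g, ef/g/h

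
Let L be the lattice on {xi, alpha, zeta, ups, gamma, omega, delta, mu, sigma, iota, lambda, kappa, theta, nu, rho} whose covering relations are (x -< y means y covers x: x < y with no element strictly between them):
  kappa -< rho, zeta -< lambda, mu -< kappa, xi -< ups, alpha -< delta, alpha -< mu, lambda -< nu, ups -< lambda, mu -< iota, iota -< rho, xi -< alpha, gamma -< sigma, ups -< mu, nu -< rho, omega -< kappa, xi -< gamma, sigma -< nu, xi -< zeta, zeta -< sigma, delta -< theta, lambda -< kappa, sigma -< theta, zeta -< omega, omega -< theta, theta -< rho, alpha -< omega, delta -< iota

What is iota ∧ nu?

ups

Common lower bounds of {iota, nu}: ups, xi.
The greatest among these is ups.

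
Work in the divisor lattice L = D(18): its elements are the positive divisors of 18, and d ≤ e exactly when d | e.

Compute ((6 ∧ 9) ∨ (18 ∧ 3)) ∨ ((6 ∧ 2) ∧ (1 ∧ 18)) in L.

3

6 ∧ 9 = 3
18 ∧ 3 = 3
3 ∨ 3 = 3
6 ∧ 2 = 2
1 ∧ 18 = 1
2 ∧ 1 = 1
3 ∨ 1 = 3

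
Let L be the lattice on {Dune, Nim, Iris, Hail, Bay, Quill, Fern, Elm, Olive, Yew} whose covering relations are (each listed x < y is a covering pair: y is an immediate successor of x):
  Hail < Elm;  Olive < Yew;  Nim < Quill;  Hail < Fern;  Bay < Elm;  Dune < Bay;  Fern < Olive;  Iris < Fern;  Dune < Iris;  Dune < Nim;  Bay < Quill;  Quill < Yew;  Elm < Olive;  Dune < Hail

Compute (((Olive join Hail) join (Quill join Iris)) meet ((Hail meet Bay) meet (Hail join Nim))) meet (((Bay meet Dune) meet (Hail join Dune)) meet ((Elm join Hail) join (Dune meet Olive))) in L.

Olive ∨ Hail = Olive
Quill ∨ Iris = Yew
Olive ∨ Yew = Yew
Hail ∧ Bay = Dune
Hail ∨ Nim = Yew
Dune ∧ Yew = Dune
Yew ∧ Dune = Dune
Bay ∧ Dune = Dune
Hail ∨ Dune = Hail
Dune ∧ Hail = Dune
Elm ∨ Hail = Elm
Dune ∧ Olive = Dune
Elm ∨ Dune = Elm
Dune ∧ Elm = Dune
Dune ∧ Dune = Dune

Dune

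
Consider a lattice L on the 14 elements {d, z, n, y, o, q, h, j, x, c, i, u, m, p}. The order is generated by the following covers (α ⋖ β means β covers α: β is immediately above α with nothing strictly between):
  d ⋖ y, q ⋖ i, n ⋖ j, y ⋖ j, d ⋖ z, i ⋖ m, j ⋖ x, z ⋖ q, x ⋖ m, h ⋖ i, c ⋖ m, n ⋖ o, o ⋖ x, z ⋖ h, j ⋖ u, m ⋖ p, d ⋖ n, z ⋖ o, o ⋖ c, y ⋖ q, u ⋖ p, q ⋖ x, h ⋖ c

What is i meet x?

q

Common lower bounds of {i, x}: d, q, y, z.
The greatest among these is q.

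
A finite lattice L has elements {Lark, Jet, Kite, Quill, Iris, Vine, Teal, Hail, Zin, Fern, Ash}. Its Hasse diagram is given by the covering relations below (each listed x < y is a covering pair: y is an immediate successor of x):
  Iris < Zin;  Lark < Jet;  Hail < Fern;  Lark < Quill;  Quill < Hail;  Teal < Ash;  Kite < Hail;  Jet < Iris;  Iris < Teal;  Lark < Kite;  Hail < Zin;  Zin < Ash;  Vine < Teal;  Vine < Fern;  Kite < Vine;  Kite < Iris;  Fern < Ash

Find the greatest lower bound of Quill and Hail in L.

Common lower bounds of {Quill, Hail}: Lark, Quill.
The greatest among these is Quill.

Quill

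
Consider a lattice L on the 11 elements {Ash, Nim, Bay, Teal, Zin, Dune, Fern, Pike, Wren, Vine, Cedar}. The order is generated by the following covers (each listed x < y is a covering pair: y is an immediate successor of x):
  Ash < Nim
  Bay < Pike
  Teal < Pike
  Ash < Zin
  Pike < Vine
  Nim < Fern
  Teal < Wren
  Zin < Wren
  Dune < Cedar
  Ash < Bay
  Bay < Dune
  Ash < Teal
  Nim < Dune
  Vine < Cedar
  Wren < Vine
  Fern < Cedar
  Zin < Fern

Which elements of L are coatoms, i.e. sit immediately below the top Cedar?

Dune, Fern, Vine

The coatoms are exactly the elements covered by Cedar: Dune, Fern, Vine.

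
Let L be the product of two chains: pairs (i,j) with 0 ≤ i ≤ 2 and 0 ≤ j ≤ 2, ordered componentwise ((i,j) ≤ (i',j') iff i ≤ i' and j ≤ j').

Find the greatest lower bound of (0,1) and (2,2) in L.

Common lower bounds of {(0,1), (2,2)}: (0,0), (0,1).
The greatest among these is (0,1).

(0,1)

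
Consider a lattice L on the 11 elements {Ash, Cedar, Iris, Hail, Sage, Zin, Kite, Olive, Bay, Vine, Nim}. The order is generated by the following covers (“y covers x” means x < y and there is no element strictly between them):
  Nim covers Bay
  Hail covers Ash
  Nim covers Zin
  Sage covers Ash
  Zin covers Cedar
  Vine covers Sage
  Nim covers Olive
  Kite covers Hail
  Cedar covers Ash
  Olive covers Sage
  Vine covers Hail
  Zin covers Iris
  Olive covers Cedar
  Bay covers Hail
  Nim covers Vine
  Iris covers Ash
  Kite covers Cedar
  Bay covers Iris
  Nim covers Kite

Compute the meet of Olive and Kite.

Common lower bounds of {Olive, Kite}: Ash, Cedar.
The greatest among these is Cedar.

Cedar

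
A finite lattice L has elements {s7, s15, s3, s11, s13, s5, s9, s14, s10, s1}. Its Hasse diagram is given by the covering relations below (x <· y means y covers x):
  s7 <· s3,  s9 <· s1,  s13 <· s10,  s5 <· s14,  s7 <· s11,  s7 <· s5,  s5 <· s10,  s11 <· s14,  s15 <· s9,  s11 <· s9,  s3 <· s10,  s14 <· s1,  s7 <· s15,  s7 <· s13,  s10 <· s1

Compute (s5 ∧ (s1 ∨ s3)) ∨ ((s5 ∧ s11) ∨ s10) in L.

s1 ∨ s3 = s1
s5 ∧ s1 = s5
s5 ∧ s11 = s7
s7 ∨ s10 = s10
s5 ∨ s10 = s10

s10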